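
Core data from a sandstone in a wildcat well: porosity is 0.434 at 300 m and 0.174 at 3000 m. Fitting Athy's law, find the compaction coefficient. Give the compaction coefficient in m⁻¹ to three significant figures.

Working in km (1 km = 1000 m; k in km⁻¹ = k in m⁻¹ × 1000):
Athy: phi(d) = phi₀ e^(−kd) ⇒ phi₁/phi₂ = e^{k(d₂−d₁)} ⇒ k = ln(phi₁/phi₂)/(d₂−d₁)
k = ln(0.434/0.174) / (3 − 0.3) = ln(2.494) / 2.7 = 0.9140 / 2.7 = 0.3385 km⁻¹

0.000339 m⁻¹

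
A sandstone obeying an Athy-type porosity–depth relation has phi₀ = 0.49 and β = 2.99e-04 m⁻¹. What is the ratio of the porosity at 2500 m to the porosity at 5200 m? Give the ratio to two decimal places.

2.24

Working in km (1 km = 1000 m; β in km⁻¹ = β in m⁻¹ × 1000):
phi(Z₁)/phi(Z₂) = e^(−β·Z₁)/e^(−β·Z₂) = e^{β(Z₂−Z₁)}
= exp(0.299 × 2.7) = exp(0.8073) = 2.2418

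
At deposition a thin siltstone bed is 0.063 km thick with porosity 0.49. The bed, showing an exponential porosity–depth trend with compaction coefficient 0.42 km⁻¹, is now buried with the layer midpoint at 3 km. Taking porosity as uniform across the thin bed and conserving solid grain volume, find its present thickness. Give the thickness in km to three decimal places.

0.037 km

Porosity at 3 km: n = 0.49·exp(−0.42×3) = 0.1390
Solid-volume conservation: h(1−n) = h₀(1−n₀) ⇒ h = h₀·(1−n₀)/(1−n)
h = 0.063 × (1 − 0.49)/(1 − 0.1390) = 0.063 × 0.5923 = 0.0373 km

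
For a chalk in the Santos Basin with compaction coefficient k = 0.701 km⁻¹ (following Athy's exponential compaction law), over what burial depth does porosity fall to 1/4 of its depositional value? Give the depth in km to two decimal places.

1.98 km

phi/phi₀ = 1/4 ⇒ exp(−k·Z) = 1/4 ⇒ Z = ln(4) / k
Z = 1.3863 / 0.701 = 1.978 km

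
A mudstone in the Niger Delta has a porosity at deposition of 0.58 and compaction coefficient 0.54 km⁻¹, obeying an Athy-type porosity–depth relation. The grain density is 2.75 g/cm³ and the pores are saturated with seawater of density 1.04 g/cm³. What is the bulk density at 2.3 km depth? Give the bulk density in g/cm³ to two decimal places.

Porosity at depth: n = 0.58·exp(−0.54×2.3) = 0.58×0.2888 = 0.1675
Bulk density: ρ_b = (1−n)ρ_g + n·ρ_f = 0.8325×2.75 + 0.1675×1.04
       = 2.289 + 0.174 = 2.464 g/cm³

2.46 g/cm³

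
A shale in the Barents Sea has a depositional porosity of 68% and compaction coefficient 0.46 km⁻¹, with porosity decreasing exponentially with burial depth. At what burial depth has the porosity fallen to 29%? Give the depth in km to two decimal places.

Invert Athy's law: d = ln(phi₀/phi) / c
d = ln(0.68/0.29) / 0.46 = ln(2.345) / 0.46 = 0.8522 / 0.46 = 1.853 km

1.85 km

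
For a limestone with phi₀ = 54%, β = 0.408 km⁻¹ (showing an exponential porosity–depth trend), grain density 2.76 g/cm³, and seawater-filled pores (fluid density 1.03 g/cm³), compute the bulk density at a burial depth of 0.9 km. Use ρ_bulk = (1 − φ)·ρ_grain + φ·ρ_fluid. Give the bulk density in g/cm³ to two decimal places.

Porosity at depth: phi = 0.54·exp(−0.408×0.9) = 0.54×0.6927 = 0.3740
Bulk density: ρ_b = (1−phi)ρ_g + phi·ρ_f = 0.6260×2.76 + 0.3740×1.03
       = 1.728 + 0.385 = 2.113 g/cm³

2.11 g/cm³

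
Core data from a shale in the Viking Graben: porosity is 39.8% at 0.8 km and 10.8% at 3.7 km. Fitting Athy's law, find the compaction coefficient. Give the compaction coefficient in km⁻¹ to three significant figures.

Athy: phi(d) = phi₀ e^(−cd) ⇒ phi₁/phi₂ = e^{c(d₂−d₁)} ⇒ c = ln(phi₁/phi₂)/(d₂−d₁)
c = ln(0.398/0.108) / (3.7 − 0.8) = ln(3.685) / 2.9 = 1.3043 / 2.9 = 0.4498 km⁻¹

0.450 km⁻¹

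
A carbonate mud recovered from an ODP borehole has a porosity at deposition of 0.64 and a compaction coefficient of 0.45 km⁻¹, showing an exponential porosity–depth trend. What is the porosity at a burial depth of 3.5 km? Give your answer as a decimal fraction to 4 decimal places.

0.1325

n = n₀·exp(−k·z) = 0.64 × exp(−0.45 × 3.5) = 0.64 × exp(−1.575)
  = 0.64 × 0.2070 = 0.1325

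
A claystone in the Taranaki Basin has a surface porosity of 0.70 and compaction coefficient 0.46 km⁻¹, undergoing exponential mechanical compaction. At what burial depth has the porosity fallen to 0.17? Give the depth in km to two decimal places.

Invert Athy's law: d = ln(phi₀/phi) / c
d = ln(0.7/0.17) / 0.46 = ln(4.118) / 0.46 = 1.4153 / 0.46 = 3.077 km

3.08 km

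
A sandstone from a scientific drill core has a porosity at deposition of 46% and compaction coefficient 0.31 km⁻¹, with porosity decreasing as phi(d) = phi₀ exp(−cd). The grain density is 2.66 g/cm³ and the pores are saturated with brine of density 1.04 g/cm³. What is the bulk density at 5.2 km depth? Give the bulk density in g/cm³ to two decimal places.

2.51 g/cm³

Porosity at depth: phi = 0.46·exp(−0.31×5.2) = 0.46×0.1995 = 0.0918
Bulk density: ρ_b = (1−phi)ρ_g + phi·ρ_f = 0.9082×2.66 + 0.0918×1.04
       = 2.416 + 0.095 = 2.511 g/cm³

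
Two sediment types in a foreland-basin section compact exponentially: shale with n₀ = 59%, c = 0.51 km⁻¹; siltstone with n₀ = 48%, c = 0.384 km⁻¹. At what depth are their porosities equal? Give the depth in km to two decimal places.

Set n₀ₐ e^(−cₐZ) = n₀ᵦ e^(−cᵦZ) ⇒ ln(n₀ₐ/n₀ᵦ) = (cₐ − cᵦ)·Z
Z = ln(0.59/0.48) / (0.51 − 0.384) = 0.2063 / 0.126 = 1.638 km

1.64 km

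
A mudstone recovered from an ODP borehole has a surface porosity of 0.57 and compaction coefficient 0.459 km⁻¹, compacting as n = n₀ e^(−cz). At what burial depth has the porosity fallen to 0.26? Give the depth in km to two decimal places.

Invert Athy's law: z = ln(n₀/n) / c
z = ln(0.57/0.26) / 0.459 = ln(2.192) / 0.459 = 0.7850 / 0.459 = 1.710 km

1.71 km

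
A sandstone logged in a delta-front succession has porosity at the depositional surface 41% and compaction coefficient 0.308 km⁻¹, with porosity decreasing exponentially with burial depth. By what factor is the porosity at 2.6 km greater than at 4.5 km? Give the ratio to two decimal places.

n(Z₁)/n(Z₂) = e^(−c·Z₁)/e^(−c·Z₂) = e^{c(Z₂−Z₁)}
= exp(0.308 × 1.9) = exp(0.5852) = 1.7954

1.80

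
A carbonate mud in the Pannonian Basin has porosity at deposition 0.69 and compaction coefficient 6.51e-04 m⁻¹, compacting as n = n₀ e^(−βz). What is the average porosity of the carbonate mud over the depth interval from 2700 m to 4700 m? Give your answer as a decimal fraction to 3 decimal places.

0.067

Working in km (1 km = 1000 m; β in km⁻¹ = β in m⁻¹ × 1000):
⟨n⟩ = (1/(z₂−z₁)) ∫ n₀ e^(−βz) dz = n₀·(e^(−β·z₁) − e^(−β·z₂)) / (β·(z₂−z₁))
e^(−0.651×2.7) = 0.1724; e^(−0.651×4.7) = 0.0469
⟨n⟩ = 0.69 × (0.1724 − 0.0469) / (0.651 × 2) = 0.69 × 0.0964 = 0.0665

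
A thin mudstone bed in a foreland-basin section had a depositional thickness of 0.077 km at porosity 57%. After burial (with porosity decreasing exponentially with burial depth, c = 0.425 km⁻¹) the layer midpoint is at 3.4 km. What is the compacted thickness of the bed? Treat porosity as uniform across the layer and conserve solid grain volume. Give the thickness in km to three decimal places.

0.038 km

Porosity at 3.4 km: φ = 0.57·exp(−0.425×3.4) = 0.1344
Solid-volume conservation: h(1−φ) = h₀(1−φ₀) ⇒ h = h₀·(1−φ₀)/(1−φ)
h = 0.077 × (1 − 0.57)/(1 − 0.1344) = 0.077 × 0.4968 = 0.0382 km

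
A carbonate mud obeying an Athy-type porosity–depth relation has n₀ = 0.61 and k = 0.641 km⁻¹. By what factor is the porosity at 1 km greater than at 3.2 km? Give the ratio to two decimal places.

n(Z₁)/n(Z₂) = e^(−k·Z₁)/e^(−k·Z₂) = e^{k(Z₂−Z₁)}
= exp(0.641 × 2.2) = exp(1.41) = 4.0968

4.10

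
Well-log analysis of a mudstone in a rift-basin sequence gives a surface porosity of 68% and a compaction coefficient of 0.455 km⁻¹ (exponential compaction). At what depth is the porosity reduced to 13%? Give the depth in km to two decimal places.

3.64 km

Invert Athy's law: d = ln(n₀/n) / c
d = ln(0.68/0.13) / 0.455 = ln(5.231) / 0.455 = 1.6546 / 0.455 = 3.636 km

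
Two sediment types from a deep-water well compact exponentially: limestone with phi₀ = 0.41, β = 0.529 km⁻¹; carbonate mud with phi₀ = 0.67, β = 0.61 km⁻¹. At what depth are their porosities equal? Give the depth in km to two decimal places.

6.06 km

Set phi₀ₐ e^(−βₐZ) = phi₀ᵦ e^(−βᵦZ) ⇒ ln(phi₀ₐ/phi₀ᵦ) = (βₐ − βᵦ)·Z
Z = ln(0.41/0.67) / (0.529 − 0.61) = -0.4911 / -0.081 = 6.063 km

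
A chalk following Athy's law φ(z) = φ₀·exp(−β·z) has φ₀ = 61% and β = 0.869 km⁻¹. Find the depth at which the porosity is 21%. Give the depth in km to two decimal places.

1.23 km

Invert Athy's law: z = ln(φ₀/φ) / β
z = ln(0.61/0.21) / 0.869 = ln(2.905) / 0.869 = 1.0664 / 0.869 = 1.227 km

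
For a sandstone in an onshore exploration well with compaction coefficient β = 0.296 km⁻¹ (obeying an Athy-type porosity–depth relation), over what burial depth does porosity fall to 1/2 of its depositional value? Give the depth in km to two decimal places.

2.34 km

phi/phi₀ = 1/2 ⇒ exp(−β·d) = 1/2 ⇒ d = ln(2) / β
d = 0.6931 / 0.296 = 2.342 km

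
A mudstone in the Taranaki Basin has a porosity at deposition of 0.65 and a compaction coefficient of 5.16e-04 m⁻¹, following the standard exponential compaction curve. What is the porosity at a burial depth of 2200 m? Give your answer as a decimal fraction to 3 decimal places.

Working in km (1 km = 1000 m; k in km⁻¹ = k in m⁻¹ × 1000):
n = n₀·exp(−k·Z) = 0.65 × exp(−0.516 × 2.2) = 0.65 × exp(−1.135)
  = 0.65 × 0.3214 = 0.2089

0.209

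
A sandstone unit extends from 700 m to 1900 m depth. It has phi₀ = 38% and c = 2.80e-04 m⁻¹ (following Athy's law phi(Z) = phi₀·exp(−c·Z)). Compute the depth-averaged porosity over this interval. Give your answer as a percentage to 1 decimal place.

Working in km (1 km = 1000 m; c in km⁻¹ = c in m⁻¹ × 1000):
⟨phi⟩ = (1/(Z₂−Z₁)) ∫ phi₀ e^(−cZ) dZ = phi₀·(e^(−c·Z₁) − e^(−c·Z₂)) / (c·(Z₂−Z₁))
e^(−0.28×0.7) = 0.8220; e^(−0.28×1.9) = 0.5874
⟨phi⟩ = 0.38 × (0.8220 − 0.5874) / (0.28 × 1.2) = 0.38 × 0.6982 = 0.2653

26.5%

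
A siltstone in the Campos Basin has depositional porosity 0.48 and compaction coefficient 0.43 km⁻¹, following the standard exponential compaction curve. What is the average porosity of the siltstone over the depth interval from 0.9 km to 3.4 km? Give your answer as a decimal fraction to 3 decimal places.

⟨phi⟩ = (1/(Z₂−Z₁)) ∫ phi₀ e^(−cZ) dZ = phi₀·(e^(−c·Z₁) − e^(−c·Z₂)) / (c·(Z₂−Z₁))
e^(−0.43×0.9) = 0.6791; e^(−0.43×3.4) = 0.2318
⟨phi⟩ = 0.48 × (0.6791 − 0.2318) / (0.43 × 2.5) = 0.48 × 0.4161 = 0.1997

0.200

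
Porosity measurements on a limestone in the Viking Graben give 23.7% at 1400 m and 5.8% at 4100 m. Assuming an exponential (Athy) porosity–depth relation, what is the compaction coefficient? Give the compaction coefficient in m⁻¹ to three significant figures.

0.000521 m⁻¹

Working in km (1 km = 1000 m; k in km⁻¹ = k in m⁻¹ × 1000):
Athy: phi(Z) = phi₀ e^(−kZ) ⇒ phi₁/phi₂ = e^{k(Z₂−Z₁)} ⇒ k = ln(phi₁/phi₂)/(Z₂−Z₁)
k = ln(0.237/0.058) / (4.1 − 1.4) = ln(4.086) / 2.7 = 1.4076 / 2.7 = 0.5213 km⁻¹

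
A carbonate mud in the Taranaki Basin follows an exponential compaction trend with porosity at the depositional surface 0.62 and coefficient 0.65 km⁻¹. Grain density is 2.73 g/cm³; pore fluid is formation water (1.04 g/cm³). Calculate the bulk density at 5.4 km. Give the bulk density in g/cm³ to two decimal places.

2.70 g/cm³

Porosity at depth: phi = 0.62·exp(−0.65×5.4) = 0.62×0.0299 = 0.0185
Bulk density: ρ_b = (1−phi)ρ_g + phi·ρ_f = 0.9815×2.73 + 0.0185×1.04
       = 2.679 + 0.019 = 2.699 g/cm³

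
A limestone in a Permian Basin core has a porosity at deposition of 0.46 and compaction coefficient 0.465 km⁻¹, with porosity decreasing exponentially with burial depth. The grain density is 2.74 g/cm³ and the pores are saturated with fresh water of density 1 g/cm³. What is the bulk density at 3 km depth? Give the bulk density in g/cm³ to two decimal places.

Porosity at depth: n = 0.46·exp(−0.465×3) = 0.46×0.2478 = 0.1140
Bulk density: ρ_b = (1−n)ρ_g + n·ρ_f = 0.8860×2.74 + 0.1140×1
       = 2.428 + 0.114 = 2.542 g/cm³

2.54 g/cm³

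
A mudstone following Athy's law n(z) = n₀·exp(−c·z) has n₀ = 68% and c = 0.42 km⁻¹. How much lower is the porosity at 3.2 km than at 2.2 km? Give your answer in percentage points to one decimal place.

n(2.2) = 0.68·e^(−0.42×2.2) = 0.2699
n(3.2) = 0.68·e^(−0.42×3.2) = 0.1773
Δn = 0.2699 − 0.1773 = 0.0926

9.3 percentage points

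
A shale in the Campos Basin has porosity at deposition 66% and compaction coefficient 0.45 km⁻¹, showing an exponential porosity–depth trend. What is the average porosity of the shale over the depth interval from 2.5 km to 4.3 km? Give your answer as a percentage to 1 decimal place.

⟨phi⟩ = (1/(d₂−d₁)) ∫ phi₀ e^(−kd) dd = phi₀·(e^(−k·d₁) − e^(−k·d₂)) / (k·(d₂−d₁))
e^(−0.45×2.5) = 0.3247; e^(−0.45×4.3) = 0.1444
⟨phi⟩ = 0.66 × (0.3247 − 0.1444) / (0.45 × 1.8) = 0.66 × 0.2225 = 0.1469

14.7%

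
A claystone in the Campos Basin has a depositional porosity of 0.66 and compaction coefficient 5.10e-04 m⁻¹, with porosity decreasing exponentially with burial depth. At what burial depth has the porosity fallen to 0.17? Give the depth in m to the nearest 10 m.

2660 m

Working in km (1 km = 1000 m; k in km⁻¹ = k in m⁻¹ × 1000):
Invert Athy's law: d = ln(n₀/n) / k
d = ln(0.66/0.17) / 0.51 = ln(3.882) / 0.51 = 1.3564 / 0.51 = 2.660 km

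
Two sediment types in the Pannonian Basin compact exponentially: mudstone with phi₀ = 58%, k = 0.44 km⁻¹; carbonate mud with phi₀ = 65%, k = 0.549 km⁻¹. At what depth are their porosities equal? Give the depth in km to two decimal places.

1.05 km

Set phi₀ₐ e^(−kₐZ) = phi₀ᵦ e^(−kᵦZ) ⇒ ln(phi₀ₐ/phi₀ᵦ) = (kₐ − kᵦ)·Z
Z = ln(0.58/0.65) / (0.44 − 0.549) = -0.1139 / -0.109 = 1.045 km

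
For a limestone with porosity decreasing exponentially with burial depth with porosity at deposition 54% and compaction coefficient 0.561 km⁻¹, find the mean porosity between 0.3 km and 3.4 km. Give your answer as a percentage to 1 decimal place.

21.6%

⟨n⟩ = (1/(z₂−z₁)) ∫ n₀ e^(−cz) dz = n₀·(e^(−c·z₁) − e^(−c·z₂)) / (c·(z₂−z₁))
e^(−0.561×0.3) = 0.8451; e^(−0.561×3.4) = 0.1485
⟨n⟩ = 0.54 × (0.8451 − 0.1485) / (0.561 × 3.1) = 0.54 × 0.4006 = 0.2163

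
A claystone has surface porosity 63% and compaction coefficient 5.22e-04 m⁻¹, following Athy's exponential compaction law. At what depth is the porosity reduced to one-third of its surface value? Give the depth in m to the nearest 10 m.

2100 m

Working in km (1 km = 1000 m; β in km⁻¹ = β in m⁻¹ × 1000):
φ/φ₀ = 1/3 ⇒ exp(−β·d) = 1/3 ⇒ d = ln(3) / β
d = 1.0986 / 0.522 = 2.105 km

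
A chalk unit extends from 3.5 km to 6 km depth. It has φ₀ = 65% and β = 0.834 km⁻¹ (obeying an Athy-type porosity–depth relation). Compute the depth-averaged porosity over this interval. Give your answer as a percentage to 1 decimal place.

1.5%

⟨φ⟩ = (1/(z₂−z₁)) ∫ φ₀ e^(−βz) dz = φ₀·(e^(−β·z₁) − e^(−β·z₂)) / (β·(z₂−z₁))
e^(−0.834×3.5) = 0.0540; e^(−0.834×6) = 0.0067
⟨φ⟩ = 0.65 × (0.0540 − 0.0067) / (0.834 × 2.5) = 0.65 × 0.0227 = 0.0147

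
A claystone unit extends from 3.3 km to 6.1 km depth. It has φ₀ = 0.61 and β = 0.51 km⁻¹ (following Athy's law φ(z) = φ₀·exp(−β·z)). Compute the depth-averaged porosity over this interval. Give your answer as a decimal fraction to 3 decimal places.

0.060

⟨φ⟩ = (1/(z₂−z₁)) ∫ φ₀ e^(−βz) dz = φ₀·(e^(−β·z₁) − e^(−β·z₂)) / (β·(z₂−z₁))
e^(−0.51×3.3) = 0.1858; e^(−0.51×6.1) = 0.0446
⟨φ⟩ = 0.61 × (0.1858 − 0.0446) / (0.51 × 2.8) = 0.61 × 0.0989 = 0.0603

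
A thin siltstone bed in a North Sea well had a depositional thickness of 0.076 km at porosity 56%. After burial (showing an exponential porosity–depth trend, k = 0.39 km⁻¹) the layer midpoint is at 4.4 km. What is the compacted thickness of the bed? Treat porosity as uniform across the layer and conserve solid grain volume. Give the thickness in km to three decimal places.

0.037 km

Porosity at 4.4 km: phi = 0.56·exp(−0.39×4.4) = 0.1007
Solid-volume conservation: h(1−phi) = h₀(1−phi₀) ⇒ h = h₀·(1−phi₀)/(1−phi)
h = 0.076 × (1 − 0.56)/(1 − 0.1007) = 0.076 × 0.4893 = 0.0372 km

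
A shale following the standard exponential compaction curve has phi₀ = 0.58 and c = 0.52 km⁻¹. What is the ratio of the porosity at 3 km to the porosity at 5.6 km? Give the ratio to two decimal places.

3.87

phi(d₁)/phi(d₂) = e^(−c·d₁)/e^(−c·d₂) = e^{c(d₂−d₁)}
= exp(0.52 × 2.6) = exp(1.352) = 3.8651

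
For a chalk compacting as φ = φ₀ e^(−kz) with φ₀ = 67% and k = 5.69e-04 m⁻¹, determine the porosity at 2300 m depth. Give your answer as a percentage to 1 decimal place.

18.1%

Working in km (1 km = 1000 m; k in km⁻¹ = k in m⁻¹ × 1000):
φ = φ₀·exp(−k·z) = 0.67 × exp(−0.569 × 2.3) = 0.67 × exp(−1.309)
  = 0.67 × 0.2702 = 0.1810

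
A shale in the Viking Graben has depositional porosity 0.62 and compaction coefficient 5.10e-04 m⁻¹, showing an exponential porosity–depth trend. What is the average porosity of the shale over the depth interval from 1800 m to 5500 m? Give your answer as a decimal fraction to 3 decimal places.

0.111

Working in km (1 km = 1000 m; c in km⁻¹ = c in m⁻¹ × 1000):
⟨n⟩ = (1/(d₂−d₁)) ∫ n₀ e^(−cd) dd = n₀·(e^(−c·d₁) − e^(−c·d₂)) / (c·(d₂−d₁))
e^(−0.51×1.8) = 0.3993; e^(−0.51×5.5) = 0.0605
⟨n⟩ = 0.62 × (0.3993 − 0.0605) / (0.51 × 3.7) = 0.62 × 0.1795 = 0.1113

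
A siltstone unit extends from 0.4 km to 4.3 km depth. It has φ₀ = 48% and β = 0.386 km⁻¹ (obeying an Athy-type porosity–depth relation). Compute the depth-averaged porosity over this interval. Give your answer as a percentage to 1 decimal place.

21.3%

⟨φ⟩ = (1/(z₂−z₁)) ∫ φ₀ e^(−βz) dz = φ₀·(e^(−β·z₁) − e^(−β·z₂)) / (β·(z₂−z₁))
e^(−0.386×0.4) = 0.8569; e^(−0.386×4.3) = 0.1902
⟨φ⟩ = 0.48 × (0.8569 − 0.1902) / (0.386 × 3.9) = 0.48 × 0.4429 = 0.2126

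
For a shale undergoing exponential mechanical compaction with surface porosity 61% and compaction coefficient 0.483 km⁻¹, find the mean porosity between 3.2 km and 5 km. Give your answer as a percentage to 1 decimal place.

8.7%

⟨phi⟩ = (1/(d₂−d₁)) ∫ phi₀ e^(−βd) dd = phi₀·(e^(−β·d₁) − e^(−β·d₂)) / (β·(d₂−d₁))
e^(−0.483×3.2) = 0.2132; e^(−0.483×5) = 0.0894
⟨phi⟩ = 0.61 × (0.2132 − 0.0894) / (0.483 × 1.8) = 0.61 × 0.1424 = 0.0869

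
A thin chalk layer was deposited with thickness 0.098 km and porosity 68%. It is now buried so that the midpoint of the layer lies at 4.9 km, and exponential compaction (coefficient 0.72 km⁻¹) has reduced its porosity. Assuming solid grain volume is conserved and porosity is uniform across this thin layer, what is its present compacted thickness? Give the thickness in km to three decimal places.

Porosity at 4.9 km: φ = 0.68·exp(−0.72×4.9) = 0.0200
Solid-volume conservation: h(1−φ) = h₀(1−φ₀) ⇒ h = h₀·(1−φ₀)/(1−φ)
h = 0.098 × (1 − 0.68)/(1 − 0.0200) = 0.098 × 0.3265 = 0.0320 km

0.032 km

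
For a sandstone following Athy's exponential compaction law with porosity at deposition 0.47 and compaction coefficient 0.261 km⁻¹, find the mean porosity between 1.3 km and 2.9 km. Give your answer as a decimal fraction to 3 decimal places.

0.274

⟨n⟩ = (1/(d₂−d₁)) ∫ n₀ e^(−cd) dd = n₀·(e^(−c·d₁) − e^(−c·d₂)) / (c·(d₂−d₁))
e^(−0.261×1.3) = 0.7123; e^(−0.261×2.9) = 0.4691
⟨n⟩ = 0.47 × (0.7123 − 0.4691) / (0.261 × 1.6) = 0.47 × 0.5823 = 0.2737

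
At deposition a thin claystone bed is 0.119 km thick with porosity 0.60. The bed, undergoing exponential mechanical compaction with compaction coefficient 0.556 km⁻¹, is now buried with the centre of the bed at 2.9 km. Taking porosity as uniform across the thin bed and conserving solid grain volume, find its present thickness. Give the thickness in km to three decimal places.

0.054 km

Porosity at 2.9 km: φ = 0.6·exp(−0.556×2.9) = 0.1196
Solid-volume conservation: h(1−φ) = h₀(1−φ₀) ⇒ h = h₀·(1−φ₀)/(1−φ)
h = 0.119 × (1 − 0.6)/(1 − 0.1196) = 0.119 × 0.4544 = 0.0541 km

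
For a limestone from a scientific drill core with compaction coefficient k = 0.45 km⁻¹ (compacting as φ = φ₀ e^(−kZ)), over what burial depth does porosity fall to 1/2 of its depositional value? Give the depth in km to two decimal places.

1.54 km

φ/φ₀ = 1/2 ⇒ exp(−k·Z) = 1/2 ⇒ Z = ln(2) / k
Z = 0.6931 / 0.45 = 1.540 km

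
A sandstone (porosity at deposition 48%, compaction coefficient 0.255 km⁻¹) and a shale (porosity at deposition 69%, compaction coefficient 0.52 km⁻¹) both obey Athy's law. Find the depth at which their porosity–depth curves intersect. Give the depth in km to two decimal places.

Set phi₀ₐ e^(−βₐd) = phi₀ᵦ e^(−βᵦd) ⇒ ln(phi₀ₐ/phi₀ᵦ) = (βₐ − βᵦ)·d
d = ln(0.48/0.69) / (0.255 − 0.52) = -0.3629 / -0.265 = 1.369 km

1.37 km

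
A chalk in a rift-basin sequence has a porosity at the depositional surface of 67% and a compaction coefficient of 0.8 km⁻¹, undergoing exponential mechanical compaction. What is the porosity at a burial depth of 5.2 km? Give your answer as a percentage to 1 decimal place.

1.0%

n = n₀·exp(−k·d) = 0.67 × exp(−0.8 × 5.2) = 0.67 × exp(−4.16)
  = 0.67 × 0.0156 = 0.0105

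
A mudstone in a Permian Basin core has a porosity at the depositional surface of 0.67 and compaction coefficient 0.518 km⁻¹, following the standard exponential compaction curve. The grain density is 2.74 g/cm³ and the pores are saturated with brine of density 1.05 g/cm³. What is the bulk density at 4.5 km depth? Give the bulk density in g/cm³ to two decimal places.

Porosity at depth: phi = 0.67·exp(−0.518×4.5) = 0.67×0.0972 = 0.0651
Bulk density: ρ_b = (1−phi)ρ_g + phi·ρ_f = 0.9349×2.74 + 0.0651×1.05
       = 2.562 + 0.068 = 2.630 g/cm³

2.63 g/cm³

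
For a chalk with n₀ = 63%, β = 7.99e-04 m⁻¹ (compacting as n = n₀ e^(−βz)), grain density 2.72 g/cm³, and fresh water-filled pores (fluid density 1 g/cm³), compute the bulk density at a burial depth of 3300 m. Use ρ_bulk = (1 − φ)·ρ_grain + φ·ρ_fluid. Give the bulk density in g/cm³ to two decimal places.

Working in km (1 km = 1000 m; β in km⁻¹ = β in m⁻¹ × 1000):
Porosity at depth: n = 0.63·exp(−0.799×3.3) = 0.63×0.0716 = 0.0451
Bulk density: ρ_b = (1−n)ρ_g + n·ρ_f = 0.9549×2.72 + 0.0451×1
       = 2.597 + 0.045 = 2.642 g/cm³

2.64 g/cm³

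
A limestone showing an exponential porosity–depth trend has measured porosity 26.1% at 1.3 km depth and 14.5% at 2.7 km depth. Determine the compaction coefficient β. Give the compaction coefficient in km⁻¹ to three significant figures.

Athy: n(d) = n₀ e^(−βd) ⇒ n₁/n₂ = e^{β(d₂−d₁)} ⇒ β = ln(n₁/n₂)/(d₂−d₁)
β = ln(0.261/0.145) / (2.7 − 1.3) = ln(1.8) / 1.4 = 0.5878 / 1.4 = 0.4198 km⁻¹

0.420 km⁻¹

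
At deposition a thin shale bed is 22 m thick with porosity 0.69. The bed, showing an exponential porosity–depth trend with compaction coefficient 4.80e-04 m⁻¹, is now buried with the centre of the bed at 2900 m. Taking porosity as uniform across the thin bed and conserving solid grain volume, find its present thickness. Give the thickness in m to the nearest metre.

8 m

Working in km (1 km = 1000 m; c in km⁻¹ = c in m⁻¹ × 1000):
Porosity at 2.9 km: φ = 0.69·exp(−0.48×2.9) = 0.1715
Solid-volume conservation: h(1−φ) = h₀(1−φ₀) ⇒ h = h₀·(1−φ₀)/(1−φ)
h = 0.022 × (1 − 0.69)/(1 − 0.1715) = 0.022 × 0.3742 = 0.0082 km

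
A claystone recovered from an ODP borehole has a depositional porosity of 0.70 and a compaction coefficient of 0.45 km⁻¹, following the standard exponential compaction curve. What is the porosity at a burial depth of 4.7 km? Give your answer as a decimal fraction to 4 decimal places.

0.0844

phi = phi₀·exp(−β·d) = 0.7 × exp(−0.45 × 4.7) = 0.7 × exp(−2.115)
  = 0.7 × 0.1206 = 0.0844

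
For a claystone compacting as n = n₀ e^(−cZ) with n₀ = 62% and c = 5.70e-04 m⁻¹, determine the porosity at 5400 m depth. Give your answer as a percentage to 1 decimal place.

Working in km (1 km = 1000 m; c in km⁻¹ = c in m⁻¹ × 1000):
n = n₀·exp(−c·Z) = 0.62 × exp(−0.57 × 5.4) = 0.62 × exp(−3.078)
  = 0.62 × 0.0461 = 0.0286

2.9%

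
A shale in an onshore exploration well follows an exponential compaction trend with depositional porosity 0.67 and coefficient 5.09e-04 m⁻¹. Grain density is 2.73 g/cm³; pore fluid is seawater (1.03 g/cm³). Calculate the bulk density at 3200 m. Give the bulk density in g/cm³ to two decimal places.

2.51 g/cm³

Working in km (1 km = 1000 m; β in km⁻¹ = β in m⁻¹ × 1000):
Porosity at depth: phi = 0.67·exp(−0.509×3.2) = 0.67×0.1962 = 0.1314
Bulk density: ρ_b = (1−phi)ρ_g + phi·ρ_f = 0.8686×2.73 + 0.1314×1.03
       = 2.371 + 0.135 = 2.507 g/cm³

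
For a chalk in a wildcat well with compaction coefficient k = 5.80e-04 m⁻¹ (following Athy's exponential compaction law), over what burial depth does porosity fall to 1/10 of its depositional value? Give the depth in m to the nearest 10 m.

3970 m

Working in km (1 km = 1000 m; k in km⁻¹ = k in m⁻¹ × 1000):
n/n₀ = 1/10 ⇒ exp(−k·Z) = 1/10 ⇒ Z = ln(10) / k
Z = 2.3026 / 0.58 = 3.970 km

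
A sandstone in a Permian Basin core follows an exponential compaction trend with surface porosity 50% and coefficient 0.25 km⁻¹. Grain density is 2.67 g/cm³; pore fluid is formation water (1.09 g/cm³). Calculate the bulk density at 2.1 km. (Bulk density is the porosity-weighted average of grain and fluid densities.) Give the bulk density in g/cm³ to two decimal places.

Porosity at depth: φ = 0.5·exp(−0.25×2.1) = 0.5×0.5916 = 0.2958
Bulk density: ρ_b = (1−φ)ρ_g + φ·ρ_f = 0.7042×2.67 + 0.2958×1.09
       = 1.880 + 0.322 = 2.203 g/cm³

2.20 g/cm³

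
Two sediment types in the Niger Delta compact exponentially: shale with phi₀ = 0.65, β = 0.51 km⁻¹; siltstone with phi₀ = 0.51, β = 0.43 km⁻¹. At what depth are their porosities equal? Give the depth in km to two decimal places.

Set phi₀ₐ e^(−βₐz) = phi₀ᵦ e^(−βᵦz) ⇒ ln(phi₀ₐ/phi₀ᵦ) = (βₐ − βᵦ)·z
z = ln(0.65/0.51) / (0.51 − 0.43) = 0.2426 / 0.08 = 3.032 km

3.03 km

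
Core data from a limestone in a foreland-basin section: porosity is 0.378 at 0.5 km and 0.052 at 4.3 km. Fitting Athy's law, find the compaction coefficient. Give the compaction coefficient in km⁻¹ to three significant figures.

Athy: n(d) = n₀ e^(−kd) ⇒ n₁/n₂ = e^{k(d₂−d₁)} ⇒ k = ln(n₁/n₂)/(d₂−d₁)
k = ln(0.378/0.052) / (4.3 − 0.5) = ln(7.269) / 3.8 = 1.9837 / 3.8 = 0.522 km⁻¹

0.522 km⁻¹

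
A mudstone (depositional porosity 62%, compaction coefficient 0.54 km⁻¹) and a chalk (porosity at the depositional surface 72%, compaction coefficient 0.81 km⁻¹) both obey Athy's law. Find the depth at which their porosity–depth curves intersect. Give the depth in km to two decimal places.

0.55 km

Set φ₀ₐ e^(−βₐZ) = φ₀ᵦ e^(−βᵦZ) ⇒ ln(φ₀ₐ/φ₀ᵦ) = (βₐ − βᵦ)·Z
Z = ln(0.62/0.72) / (0.54 − 0.81) = -0.1495 / -0.27 = 0.554 km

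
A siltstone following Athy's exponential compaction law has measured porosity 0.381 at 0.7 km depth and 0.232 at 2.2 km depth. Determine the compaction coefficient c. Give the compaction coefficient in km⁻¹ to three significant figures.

0.331 km⁻¹

Athy: n(Z) = n₀ e^(−cZ) ⇒ n₁/n₂ = e^{c(Z₂−Z₁)} ⇒ c = ln(n₁/n₂)/(Z₂−Z₁)
c = ln(0.381/0.232) / (2.2 − 0.7) = ln(1.642) / 1.5 = 0.4961 / 1.5 = 0.3307 km⁻¹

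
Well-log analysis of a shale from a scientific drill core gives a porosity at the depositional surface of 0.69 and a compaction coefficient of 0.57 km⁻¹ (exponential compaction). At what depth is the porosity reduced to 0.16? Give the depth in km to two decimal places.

2.56 km

Invert Athy's law: Z = ln(φ₀/φ) / c
Z = ln(0.69/0.16) / 0.57 = ln(4.312) / 0.57 = 1.4615 / 0.57 = 2.564 km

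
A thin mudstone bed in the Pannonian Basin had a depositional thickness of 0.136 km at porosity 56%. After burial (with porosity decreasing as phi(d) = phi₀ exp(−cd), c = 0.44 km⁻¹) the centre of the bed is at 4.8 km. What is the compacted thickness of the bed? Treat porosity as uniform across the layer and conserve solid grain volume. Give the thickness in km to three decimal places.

Porosity at 4.8 km: phi = 0.56·exp(−0.44×4.8) = 0.0678
Solid-volume conservation: h(1−phi) = h₀(1−phi₀) ⇒ h = h₀·(1−phi₀)/(1−phi)
h = 0.136 × (1 − 0.56)/(1 − 0.0678) = 0.136 × 0.4720 = 0.0642 km

0.064 km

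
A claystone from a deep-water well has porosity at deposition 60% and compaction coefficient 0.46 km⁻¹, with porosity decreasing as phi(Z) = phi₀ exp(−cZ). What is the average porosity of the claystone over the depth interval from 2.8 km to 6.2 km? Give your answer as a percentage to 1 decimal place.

⟨phi⟩ = (1/(Z₂−Z₁)) ∫ phi₀ e^(−cZ) dZ = phi₀·(e^(−c·Z₁) − e^(−c·Z₂)) / (c·(Z₂−Z₁))
e^(−0.46×2.8) = 0.2758; e^(−0.46×6.2) = 0.0577
⟨phi⟩ = 0.6 × (0.2758 − 0.0577) / (0.46 × 3.4) = 0.6 × 0.1394 = 0.0837

8.4%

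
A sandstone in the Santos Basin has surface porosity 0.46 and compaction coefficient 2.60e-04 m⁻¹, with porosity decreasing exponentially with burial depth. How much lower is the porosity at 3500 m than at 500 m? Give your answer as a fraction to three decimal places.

Working in km (1 km = 1000 m; k in km⁻¹ = k in m⁻¹ × 1000):
phi(0.5) = 0.46·e^(−0.26×0.5) = 0.4039
phi(3.5) = 0.46·e^(−0.26×3.5) = 0.1852
Δphi = 0.4039 − 0.1852 = 0.2188

0.219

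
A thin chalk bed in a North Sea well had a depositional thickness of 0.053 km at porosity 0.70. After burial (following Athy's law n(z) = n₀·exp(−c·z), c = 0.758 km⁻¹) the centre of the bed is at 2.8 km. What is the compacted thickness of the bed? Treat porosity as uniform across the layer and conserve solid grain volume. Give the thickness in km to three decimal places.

Porosity at 2.8 km: n = 0.7·exp(−0.758×2.8) = 0.0838
Solid-volume conservation: h(1−n) = h₀(1−n₀) ⇒ h = h₀·(1−n₀)/(1−n)
h = 0.053 × (1 − 0.7)/(1 − 0.0838) = 0.053 × 0.3274 = 0.0174 km

0.017 km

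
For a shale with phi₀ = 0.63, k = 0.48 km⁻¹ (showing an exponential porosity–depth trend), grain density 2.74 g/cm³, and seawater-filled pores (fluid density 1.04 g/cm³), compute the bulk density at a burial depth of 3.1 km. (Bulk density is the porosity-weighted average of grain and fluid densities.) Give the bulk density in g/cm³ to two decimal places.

Porosity at depth: phi = 0.63·exp(−0.48×3.1) = 0.63×0.2258 = 0.1423
Bulk density: ρ_b = (1−phi)ρ_g + phi·ρ_f = 0.8577×2.74 + 0.1423×1.04
       = 2.350 + 0.148 = 2.498 g/cm³

2.50 g/cm³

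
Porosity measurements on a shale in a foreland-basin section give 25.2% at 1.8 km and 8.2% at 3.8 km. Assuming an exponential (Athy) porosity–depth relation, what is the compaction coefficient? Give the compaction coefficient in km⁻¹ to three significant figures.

0.561 km⁻¹

Athy: phi(Z) = phi₀ e^(−βZ) ⇒ phi₁/phi₂ = e^{β(Z₂−Z₁)} ⇒ β = ln(phi₁/phi₂)/(Z₂−Z₁)
β = ln(0.252/0.082) / (3.8 − 1.8) = ln(3.073) / 2 = 1.1227 / 2 = 0.5614 km⁻¹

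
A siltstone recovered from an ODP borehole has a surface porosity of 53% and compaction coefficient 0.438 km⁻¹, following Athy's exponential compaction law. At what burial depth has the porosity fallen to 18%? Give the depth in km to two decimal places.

Invert Athy's law: z = ln(φ₀/φ) / c
z = ln(0.53/0.18) / 0.438 = ln(2.944) / 0.438 = 1.0799 / 0.438 = 2.466 km

2.47 km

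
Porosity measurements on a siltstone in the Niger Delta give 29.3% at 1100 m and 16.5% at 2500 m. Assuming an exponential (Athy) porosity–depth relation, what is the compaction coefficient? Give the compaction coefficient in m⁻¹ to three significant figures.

Working in km (1 km = 1000 m; k in km⁻¹ = k in m⁻¹ × 1000):
Athy: φ(z) = φ₀ e^(−kz) ⇒ φ₁/φ₂ = e^{k(z₂−z₁)} ⇒ k = ln(φ₁/φ₂)/(z₂−z₁)
k = ln(0.293/0.165) / (2.5 − 1.1) = ln(1.776) / 1.4 = 0.5742 / 1.4 = 0.4102 km⁻¹

0.000410 m⁻¹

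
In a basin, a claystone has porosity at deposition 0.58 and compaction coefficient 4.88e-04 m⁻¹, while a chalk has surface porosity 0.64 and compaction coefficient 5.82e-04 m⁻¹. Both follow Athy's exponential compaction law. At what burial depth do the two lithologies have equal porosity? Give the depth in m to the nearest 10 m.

1050 m

Working in km (1 km = 1000 m; β in km⁻¹ = β in m⁻¹ × 1000):
Set phi₀ₐ e^(−βₐd) = phi₀ᵦ e^(−βᵦd) ⇒ ln(phi₀ₐ/phi₀ᵦ) = (βₐ − βᵦ)·d
d = ln(0.58/0.64) / (0.488 − 0.582) = -0.0984 / -0.094 = 1.047 km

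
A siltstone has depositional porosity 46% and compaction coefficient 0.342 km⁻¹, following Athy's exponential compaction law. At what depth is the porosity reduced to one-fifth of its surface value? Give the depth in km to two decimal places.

4.71 km

phi/phi₀ = 1/5 ⇒ exp(−k·z) = 1/5 ⇒ z = ln(5) / k
z = 1.6094 / 0.342 = 4.706 km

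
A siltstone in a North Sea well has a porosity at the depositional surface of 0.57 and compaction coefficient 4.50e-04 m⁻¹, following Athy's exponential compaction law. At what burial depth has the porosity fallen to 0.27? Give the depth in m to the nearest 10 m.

Working in km (1 km = 1000 m; c in km⁻¹ = c in m⁻¹ × 1000):
Invert Athy's law: Z = ln(n₀/n) / c
Z = ln(0.57/0.27) / 0.45 = ln(2.111) / 0.45 = 0.7472 / 0.45 = 1.660 km

1660 m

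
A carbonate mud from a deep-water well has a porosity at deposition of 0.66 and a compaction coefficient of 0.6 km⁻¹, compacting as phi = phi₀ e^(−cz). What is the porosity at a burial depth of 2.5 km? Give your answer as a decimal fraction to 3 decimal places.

0.147

phi = phi₀·exp(−c·z) = 0.66 × exp(−0.6 × 2.5) = 0.66 × exp(−1.5)
  = 0.66 × 0.2231 = 0.1473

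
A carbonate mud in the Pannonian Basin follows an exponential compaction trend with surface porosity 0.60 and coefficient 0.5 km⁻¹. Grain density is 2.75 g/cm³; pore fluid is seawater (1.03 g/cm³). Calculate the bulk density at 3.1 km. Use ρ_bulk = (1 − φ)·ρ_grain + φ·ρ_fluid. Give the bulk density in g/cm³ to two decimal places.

Porosity at depth: φ = 0.6·exp(−0.5×3.1) = 0.6×0.2122 = 0.1273
Bulk density: ρ_b = (1−φ)ρ_g + φ·ρ_f = 0.8727×2.75 + 0.1273×1.03
       = 2.400 + 0.131 = 2.531 g/cm³

2.53 g/cm³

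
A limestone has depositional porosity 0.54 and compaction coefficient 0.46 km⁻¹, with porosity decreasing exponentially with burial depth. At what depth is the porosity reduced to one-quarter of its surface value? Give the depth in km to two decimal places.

3.01 km

φ/φ₀ = 1/4 ⇒ exp(−c·d) = 1/4 ⇒ d = ln(4) / c
d = 1.3863 / 0.46 = 3.014 km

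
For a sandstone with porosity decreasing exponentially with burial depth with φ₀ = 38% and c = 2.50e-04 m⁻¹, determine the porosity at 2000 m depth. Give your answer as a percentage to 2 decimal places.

Working in km (1 km = 1000 m; c in km⁻¹ = c in m⁻¹ × 1000):
φ = φ₀·exp(−c·Z) = 0.38 × exp(−0.25 × 2) = 0.38 × exp(−0.5)
  = 0.38 × 0.6065 = 0.2305

23.05%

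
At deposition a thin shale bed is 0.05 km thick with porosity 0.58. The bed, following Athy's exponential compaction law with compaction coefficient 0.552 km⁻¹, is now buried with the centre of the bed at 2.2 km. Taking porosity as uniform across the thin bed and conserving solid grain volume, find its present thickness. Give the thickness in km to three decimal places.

Porosity at 2.2 km: n = 0.58·exp(−0.552×2.2) = 0.1722
Solid-volume conservation: h(1−n) = h₀(1−n₀) ⇒ h = h₀·(1−n₀)/(1−n)
h = 0.05 × (1 − 0.58)/(1 − 0.1722) = 0.05 × 0.5074 = 0.0254 km

0.025 km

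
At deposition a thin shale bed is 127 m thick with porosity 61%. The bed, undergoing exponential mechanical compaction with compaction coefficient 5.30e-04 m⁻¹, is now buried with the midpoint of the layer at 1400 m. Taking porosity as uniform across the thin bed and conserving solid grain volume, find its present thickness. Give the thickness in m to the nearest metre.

Working in km (1 km = 1000 m; k in km⁻¹ = k in m⁻¹ × 1000):
Porosity at 1.4 km: φ = 0.61·exp(−0.53×1.4) = 0.2905
Solid-volume conservation: h(1−φ) = h₀(1−φ₀) ⇒ h = h₀·(1−φ₀)/(1−φ)
h = 0.127 × (1 − 0.61)/(1 − 0.2905) = 0.127 × 0.5497 = 0.0698 km

70 m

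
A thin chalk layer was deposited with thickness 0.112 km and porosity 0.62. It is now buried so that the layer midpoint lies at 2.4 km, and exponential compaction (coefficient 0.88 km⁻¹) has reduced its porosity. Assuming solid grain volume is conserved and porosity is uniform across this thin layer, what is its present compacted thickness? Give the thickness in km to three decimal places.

Porosity at 2.4 km: φ = 0.62·exp(−0.88×2.4) = 0.0750
Solid-volume conservation: h(1−φ) = h₀(1−φ₀) ⇒ h = h₀·(1−φ₀)/(1−φ)
h = 0.112 × (1 − 0.62)/(1 − 0.0750) = 0.112 × 0.4108 = 0.0460 km

0.046 km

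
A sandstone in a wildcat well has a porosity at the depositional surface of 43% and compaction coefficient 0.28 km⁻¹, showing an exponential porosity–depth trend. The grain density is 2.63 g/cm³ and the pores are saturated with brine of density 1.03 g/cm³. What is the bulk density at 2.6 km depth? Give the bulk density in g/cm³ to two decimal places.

Porosity at depth: φ = 0.43·exp(−0.28×2.6) = 0.43×0.4829 = 0.2076
Bulk density: ρ_b = (1−φ)ρ_g + φ·ρ_f = 0.7924×2.63 + 0.2076×1.03
       = 2.084 + 0.214 = 2.298 g/cm³

2.30 g/cm³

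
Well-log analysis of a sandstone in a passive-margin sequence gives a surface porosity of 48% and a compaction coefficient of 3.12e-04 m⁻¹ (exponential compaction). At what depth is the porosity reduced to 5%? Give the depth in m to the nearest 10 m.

7250 m

Working in km (1 km = 1000 m; β in km⁻¹ = β in m⁻¹ × 1000):
Invert Athy's law: z = ln(phi₀/phi) / β
z = ln(0.48/0.05) / 0.312 = ln(9.6) / 0.312 = 2.2618 / 0.312 = 7.249 km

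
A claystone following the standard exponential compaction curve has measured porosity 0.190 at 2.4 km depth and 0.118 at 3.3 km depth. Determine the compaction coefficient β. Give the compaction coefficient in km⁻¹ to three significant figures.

0.529 km⁻¹

Athy: n(Z) = n₀ e^(−βZ) ⇒ n₁/n₂ = e^{β(Z₂−Z₁)} ⇒ β = ln(n₁/n₂)/(Z₂−Z₁)
β = ln(0.19/0.118) / (3.3 − 2.4) = ln(1.61) / 0.9 = 0.4763 / 0.9 = 0.5293 km⁻¹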